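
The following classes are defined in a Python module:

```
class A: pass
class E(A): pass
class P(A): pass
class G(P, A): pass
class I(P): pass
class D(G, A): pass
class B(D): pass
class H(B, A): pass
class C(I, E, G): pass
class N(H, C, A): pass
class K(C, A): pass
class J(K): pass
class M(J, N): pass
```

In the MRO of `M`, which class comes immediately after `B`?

L[M] = M + merge(L[J], L[N], [J N])
  take J:  [J K C I E G P A object] + [N H B D C I E G P A object] + [J N]
  take K:  [K C I E G P A object] + [N H B D C I E G P A object] + [N]
  take N:  [C I E G P A object] + [N H B D C I E G P A object] + [N]
  take H:  [C I E G P A object] + [H B D C I E G P A object]
  take B:  [C I E G P A object] + [B D C I E G P A object]
  take D:  [C I E G P A object] + [D C I E G P A object]
  take C:  [C I E G P A object] + [C I E G P A object]
  take I:  [I E G P A object] + [I E G P A object]
  take E:  [E G P A object] + [E G P A object]
  take G:  [G P A object] + [G P A object]
  take P:  [P A object] + [P A object]
  take A:  [A object] + [A object]
  take object:  [object] + [object]
MRO: M J K N H B D C I E G P A object
B is at position 5; next is D.

D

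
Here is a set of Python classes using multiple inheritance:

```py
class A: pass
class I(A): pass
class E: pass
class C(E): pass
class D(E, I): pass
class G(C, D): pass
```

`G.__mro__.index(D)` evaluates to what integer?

2

L[G] = G + merge(L[C], L[D], [C D])
  take C:  [C E object] + [D E I A object] + [C D]
  take D:  [E object] + [D E I A object] + [D]
  take E:  [E object] + [E I A object]
  take I:  [object] + [I A object]
  take A:  [object] + [A object]
  take object:  [object] + [object]
MRO: G C D E I A object
D sits at index 2.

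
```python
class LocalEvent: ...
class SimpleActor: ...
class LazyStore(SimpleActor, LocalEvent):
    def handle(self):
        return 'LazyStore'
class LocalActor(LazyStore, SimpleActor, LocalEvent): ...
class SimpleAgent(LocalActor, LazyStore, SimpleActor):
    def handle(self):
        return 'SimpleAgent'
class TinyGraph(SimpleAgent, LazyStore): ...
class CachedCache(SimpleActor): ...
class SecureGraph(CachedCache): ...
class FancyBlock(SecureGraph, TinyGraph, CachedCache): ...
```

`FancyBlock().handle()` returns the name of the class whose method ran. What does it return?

SimpleAgent

L[FancyBlock] = FancyBlock + merge(L[SecureGraph], L[TinyGraph], L[CachedCache], [SecureGraph TinyGraph CachedCache])
  take SecureGraph:  [SecureGraph CachedCache SimpleActor object] + [TinyGraph SimpleAgent LocalActor LazyStore SimpleActor LocalEvent object] + [CachedCache SimpleActor object] + [SecureGraph TinyGraph CachedCache]
  take TinyGraph:  [CachedCache SimpleActor object] + [TinyGraph SimpleAgent LocalActor LazyStore SimpleActor LocalEvent object] + [CachedCache SimpleActor object] + [TinyGraph CachedCache]
  take CachedCache:  [CachedCache SimpleActor object] + [SimpleAgent LocalActor LazyStore SimpleActor LocalEvent object] + [CachedCache SimpleActor object] + [CachedCache]
  take SimpleAgent:  [SimpleActor object] + [SimpleAgent LocalActor LazyStore SimpleActor LocalEvent object] + [SimpleActor object]
  take LocalActor:  [SimpleActor object] + [LocalActor LazyStore SimpleActor LocalEvent object] + [SimpleActor object]
  take LazyStore:  [SimpleActor object] + [LazyStore SimpleActor LocalEvent object] + [SimpleActor object]
  take SimpleActor:  [SimpleActor object] + [SimpleActor LocalEvent object] + [SimpleActor object]
  take LocalEvent:  [object] + [LocalEvent object] + [object]
  take object:  [object] + [object] + [object]
MRO: FancyBlock SecureGraph TinyGraph CachedCache SimpleAgent LocalActor LazyStore SimpleActor LocalEvent object
handle is defined in: LazyStore, SimpleAgent. First along the MRO is SimpleAgent.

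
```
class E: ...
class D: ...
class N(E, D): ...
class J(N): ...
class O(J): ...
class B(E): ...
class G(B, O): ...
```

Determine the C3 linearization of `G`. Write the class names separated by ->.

L[G] = G + merge(L[B], L[O], [B O])
  take B:  [B E object] + [O J N E D object] + [B O]
  take O:  [E object] + [O J N E D object] + [O]
  take J:  [E object] + [J N E D object]
  take N:  [E object] + [N E D object]
  take E:  [E object] + [E D object]
  take D:  [object] + [D object]
  take object:  [object] + [object]

G -> B -> O -> J -> N -> E -> D -> object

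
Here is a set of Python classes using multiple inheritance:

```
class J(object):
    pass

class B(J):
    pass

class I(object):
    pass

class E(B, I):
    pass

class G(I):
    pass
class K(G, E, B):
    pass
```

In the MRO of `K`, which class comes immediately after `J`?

I

L[K] = K + merge(L[G], L[E], L[B], [G E B])
  take G:  [G I object] + [E B J I object] + [B J object] + [G E B]
  take E:  [I object] + [E B J I object] + [B J object] + [E B]
  take B:  [I object] + [B J I object] + [B J object] + [B]
  take J:  [I object] + [J I object] + [J object]
  take I:  [I object] + [I object] + [object]
  take object:  [object] + [object] + [object]
MRO: K G E B J I object
J is at position 4; next is I.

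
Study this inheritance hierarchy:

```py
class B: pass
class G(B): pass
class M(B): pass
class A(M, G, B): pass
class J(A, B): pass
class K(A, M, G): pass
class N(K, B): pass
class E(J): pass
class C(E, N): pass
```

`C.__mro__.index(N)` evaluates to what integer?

3

L[C] = C + merge(L[E], L[N], [E N])
  take E:  [E J A M G B object] + [N K A M G B object] + [E N]
  take J:  [J A M G B object] + [N K A M G B object] + [N]
  take N:  [A M G B object] + [N K A M G B object] + [N]
  take K:  [A M G B object] + [K A M G B object]
  take A:  [A M G B object] + [A M G B object]
  take M:  [M G B object] + [M G B object]
  take G:  [G B object] + [G B object]
  take B:  [B object] + [B object]
  take object:  [object] + [object]
MRO: C E J N K A M G B object
N sits at index 3.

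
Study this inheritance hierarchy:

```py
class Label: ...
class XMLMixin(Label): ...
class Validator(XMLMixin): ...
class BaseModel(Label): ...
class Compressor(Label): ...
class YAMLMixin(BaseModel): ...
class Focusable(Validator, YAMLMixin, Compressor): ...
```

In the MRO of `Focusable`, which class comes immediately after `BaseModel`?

Compressor

L[Focusable] = Focusable + merge(L[Validator], L[YAMLMixin], L[Compressor], [Validator YAMLMixin Compressor])
  take Validator:  [Validator XMLMixin Label object] + [YAMLMixin BaseModel Label object] + [Compressor Label object] + [Validator YAMLMixin Compressor]
  take XMLMixin:  [XMLMixin Label object] + [YAMLMixin BaseModel Label object] + [Compressor Label object] + [YAMLMixin Compressor]
  take YAMLMixin:  [Label object] + [YAMLMixin BaseModel Label object] + [Compressor Label object] + [YAMLMixin Compressor]
  take BaseModel:  [Label object] + [BaseModel Label object] + [Compressor Label object] + [Compressor]
  take Compressor:  [Label object] + [Label object] + [Compressor Label object] + [Compressor]
  take Label:  [Label object] + [Label object] + [Label object]
  take object:  [object] + [object] + [object]
MRO: Focusable Validator XMLMixin YAMLMixin BaseModel Compressor Label object
BaseModel is at position 4; next is Compressor.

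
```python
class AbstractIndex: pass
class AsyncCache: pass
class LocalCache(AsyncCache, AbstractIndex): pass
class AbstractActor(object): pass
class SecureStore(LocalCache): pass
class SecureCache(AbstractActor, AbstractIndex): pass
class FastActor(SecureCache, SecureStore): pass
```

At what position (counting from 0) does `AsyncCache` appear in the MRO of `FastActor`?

5

L[FastActor] = FastActor + merge(L[SecureCache], L[SecureStore], [SecureCache SecureStore])
  take SecureCache:  [SecureCache AbstractActor AbstractIndex object] + [SecureStore LocalCache AsyncCache AbstractIndex object] + [SecureCache SecureStore]
  take AbstractActor:  [AbstractActor AbstractIndex object] + [SecureStore LocalCache AsyncCache AbstractIndex object] + [SecureStore]
  take SecureStore:  [AbstractIndex object] + [SecureStore LocalCache AsyncCache AbstractIndex object] + [SecureStore]
  take LocalCache:  [AbstractIndex object] + [LocalCache AsyncCache AbstractIndex object]
  take AsyncCache:  [AbstractIndex object] + [AsyncCache AbstractIndex object]
  take AbstractIndex:  [AbstractIndex object] + [AbstractIndex object]
  take object:  [object] + [object]
MRO: FastActor SecureCache AbstractActor SecureStore LocalCache AsyncCache AbstractIndex object
AsyncCache sits at index 5.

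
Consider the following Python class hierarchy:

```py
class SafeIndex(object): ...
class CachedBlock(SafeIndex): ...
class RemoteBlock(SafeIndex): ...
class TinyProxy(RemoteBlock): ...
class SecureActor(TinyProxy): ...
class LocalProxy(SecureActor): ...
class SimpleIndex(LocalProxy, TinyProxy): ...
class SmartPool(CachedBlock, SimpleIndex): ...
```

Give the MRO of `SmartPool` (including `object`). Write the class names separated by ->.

L[SmartPool] = SmartPool + merge(L[CachedBlock], L[SimpleIndex], [CachedBlock SimpleIndex])
  take CachedBlock:  [CachedBlock SafeIndex object] + [SimpleIndex LocalProxy SecureActor TinyProxy RemoteBlock SafeIndex object] + [CachedBlock SimpleIndex]
  take SimpleIndex:  [SafeIndex object] + [SimpleIndex LocalProxy SecureActor TinyProxy RemoteBlock SafeIndex object] + [SimpleIndex]
  take LocalProxy:  [SafeIndex object] + [LocalProxy SecureActor TinyProxy RemoteBlock SafeIndex object]
  take SecureActor:  [SafeIndex object] + [SecureActor TinyProxy RemoteBlock SafeIndex object]
  take TinyProxy:  [SafeIndex object] + [TinyProxy RemoteBlock SafeIndex object]
  take RemoteBlock:  [SafeIndex object] + [RemoteBlock SafeIndex object]
  take SafeIndex:  [SafeIndex object] + [SafeIndex object]
  take object:  [object] + [object]

SmartPool -> CachedBlock -> SimpleIndex -> LocalProxy -> SecureActor -> TinyProxy -> RemoteBlock -> SafeIndex -> object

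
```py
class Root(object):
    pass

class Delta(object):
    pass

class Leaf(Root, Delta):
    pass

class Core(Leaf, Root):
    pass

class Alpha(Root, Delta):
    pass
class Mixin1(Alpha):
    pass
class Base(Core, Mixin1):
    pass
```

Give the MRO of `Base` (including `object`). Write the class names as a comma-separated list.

Base, Core, Leaf, Mixin1, Alpha, Root, Delta, object

L[Base] = Base + merge(L[Core], L[Mixin1], [Core Mixin1])
  take Core:  [Core Leaf Root Delta object] + [Mixin1 Alpha Root Delta object] + [Core Mixin1]
  take Leaf:  [Leaf Root Delta object] + [Mixin1 Alpha Root Delta object] + [Mixin1]
  take Mixin1:  [Root Delta object] + [Mixin1 Alpha Root Delta object] + [Mixin1]
  take Alpha:  [Root Delta object] + [Alpha Root Delta object]
  take Root:  [Root Delta object] + [Root Delta object]
  take Delta:  [Delta object] + [Delta object]
  take object:  [object] + [object]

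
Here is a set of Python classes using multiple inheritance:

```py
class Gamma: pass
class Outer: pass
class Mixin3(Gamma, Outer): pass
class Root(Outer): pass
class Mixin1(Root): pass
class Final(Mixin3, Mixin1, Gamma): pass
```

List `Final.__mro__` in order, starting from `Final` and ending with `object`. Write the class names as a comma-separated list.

Final, Mixin3, Mixin1, Gamma, Root, Outer, object

L[Final] = Final + merge(L[Mixin3], L[Mixin1], L[Gamma], [Mixin3 Mixin1 Gamma])
  take Mixin3:  [Mixin3 Gamma Outer object] + [Mixin1 Root Outer object] + [Gamma object] + [Mixin3 Mixin1 Gamma]
  take Mixin1:  [Gamma Outer object] + [Mixin1 Root Outer object] + [Gamma object] + [Mixin1 Gamma]
  take Gamma:  [Gamma Outer object] + [Root Outer object] + [Gamma object] + [Gamma]
  take Root:  [Outer object] + [Root Outer object] + [object]
  take Outer:  [Outer object] + [Outer object] + [object]
  take object:  [object] + [object] + [object]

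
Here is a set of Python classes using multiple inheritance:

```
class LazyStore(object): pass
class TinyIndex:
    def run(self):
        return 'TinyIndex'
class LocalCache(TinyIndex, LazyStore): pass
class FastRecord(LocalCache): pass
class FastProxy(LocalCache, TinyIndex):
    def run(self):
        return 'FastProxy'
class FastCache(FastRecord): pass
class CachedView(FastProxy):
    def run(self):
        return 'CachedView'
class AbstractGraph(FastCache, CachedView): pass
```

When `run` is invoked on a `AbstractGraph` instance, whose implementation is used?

L[AbstractGraph] = AbstractGraph + merge(L[FastCache], L[CachedView], [FastCache CachedView])
  take FastCache:  [FastCache FastRecord LocalCache TinyIndex LazyStore object] + [CachedView FastProxy LocalCache TinyIndex LazyStore object] + [FastCache CachedView]
  take FastRecord:  [FastRecord LocalCache TinyIndex LazyStore object] + [CachedView FastProxy LocalCache TinyIndex LazyStore object] + [CachedView]
  take CachedView:  [LocalCache TinyIndex LazyStore object] + [CachedView FastProxy LocalCache TinyIndex LazyStore object] + [CachedView]
  take FastProxy:  [LocalCache TinyIndex LazyStore object] + [FastProxy LocalCache TinyIndex LazyStore object]
  take LocalCache:  [LocalCache TinyIndex LazyStore object] + [LocalCache TinyIndex LazyStore object]
  take TinyIndex:  [TinyIndex LazyStore object] + [TinyIndex LazyStore object]
  take LazyStore:  [LazyStore object] + [LazyStore object]
  take object:  [object] + [object]
MRO: AbstractGraph FastCache FastRecord CachedView FastProxy LocalCache TinyIndex LazyStore object
run is defined in: CachedView, FastProxy, TinyIndex. First along the MRO is CachedView.

CachedView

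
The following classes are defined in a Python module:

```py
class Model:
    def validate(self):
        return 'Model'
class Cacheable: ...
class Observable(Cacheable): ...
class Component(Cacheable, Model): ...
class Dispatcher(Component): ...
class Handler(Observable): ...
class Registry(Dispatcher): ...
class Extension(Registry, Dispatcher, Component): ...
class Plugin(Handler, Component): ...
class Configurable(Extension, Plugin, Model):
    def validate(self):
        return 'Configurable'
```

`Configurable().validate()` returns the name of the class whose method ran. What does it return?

L[Configurable] = Configurable + merge(L[Extension], L[Plugin], L[Model], [Extension Plugin Model])
  take Extension:  [Extension Registry Dispatcher Component Cacheable Model object] + [Plugin Handler Observable Component Cacheable Model object] + [Model object] + [Extension Plugin Model]
  take Registry:  [Registry Dispatcher Component Cacheable Model object] + [Plugin Handler Observable Component Cacheable Model object] + [Model object] + [Plugin Model]
  take Dispatcher:  [Dispatcher Component Cacheable Model object] + [Plugin Handler Observable Component Cacheable Model object] + [Model object] + [Plugin Model]
  take Plugin:  [Component Cacheable Model object] + [Plugin Handler Observable Component Cacheable Model object] + [Model object] + [Plugin Model]
  take Handler:  [Component Cacheable Model object] + [Handler Observable Component Cacheable Model object] + [Model object] + [Model]
  take Observable:  [Component Cacheable Model object] + [Observable Component Cacheable Model object] + [Model object] + [Model]
  take Component:  [Component Cacheable Model object] + [Component Cacheable Model object] + [Model object] + [Model]
  take Cacheable:  [Cacheable Model object] + [Cacheable Model object] + [Model object] + [Model]
  take Model:  [Model object] + [Model object] + [Model object] + [Model]
  take object:  [object] + [object] + [object]
MRO: Configurable Extension Registry Dispatcher Plugin Handler Observable Component Cacheable Model object
validate is defined in: Configurable, Model. First along the MRO is Configurable.

Configurable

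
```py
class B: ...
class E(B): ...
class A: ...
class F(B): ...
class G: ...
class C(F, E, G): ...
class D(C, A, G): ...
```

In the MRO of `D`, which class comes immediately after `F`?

L[D] = D + merge(L[C], L[A], L[G], [C A G])
  take C:  [C F E B G object] + [A object] + [G object] + [C A G]
  take F:  [F E B G object] + [A object] + [G object] + [A G]
  take E:  [E B G object] + [A object] + [G object] + [A G]
  take B:  [B G object] + [A object] + [G object] + [A G]
  take A:  [G object] + [A object] + [G object] + [A G]
  take G:  [G object] + [object] + [G object] + [G]
  take object:  [object] + [object] + [object]
MRO: D C F E B A G object
F is at position 2; next is E.

E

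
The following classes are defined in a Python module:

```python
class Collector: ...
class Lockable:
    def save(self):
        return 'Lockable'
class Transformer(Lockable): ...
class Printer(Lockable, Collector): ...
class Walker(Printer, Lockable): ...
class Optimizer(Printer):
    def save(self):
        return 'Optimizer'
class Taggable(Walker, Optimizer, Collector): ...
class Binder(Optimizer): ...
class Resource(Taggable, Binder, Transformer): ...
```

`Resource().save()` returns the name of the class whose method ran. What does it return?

Optimizer

L[Resource] = Resource + merge(L[Taggable], L[Binder], L[Transformer], [Taggable Binder Transformer])
  take Taggable:  [Taggable Walker Optimizer Printer Lockable Collector object] + [Binder Optimizer Printer Lockable Collector object] + [Transformer Lockable object] + [Taggable Binder Transformer]
  take Walker:  [Walker Optimizer Printer Lockable Collector object] + [Binder Optimizer Printer Lockable Collector object] + [Transformer Lockable object] + [Binder Transformer]
  take Binder:  [Optimizer Printer Lockable Collector object] + [Binder Optimizer Printer Lockable Collector object] + [Transformer Lockable object] + [Binder Transformer]
  take Optimizer:  [Optimizer Printer Lockable Collector object] + [Optimizer Printer Lockable Collector object] + [Transformer Lockable object] + [Transformer]
  take Printer:  [Printer Lockable Collector object] + [Printer Lockable Collector object] + [Transformer Lockable object] + [Transformer]
  take Transformer:  [Lockable Collector object] + [Lockable Collector object] + [Transformer Lockable object] + [Transformer]
  take Lockable:  [Lockable Collector object] + [Lockable Collector object] + [Lockable object]
  take Collector:  [Collector object] + [Collector object] + [object]
  take object:  [object] + [object] + [object]
MRO: Resource Taggable Walker Binder Optimizer Printer Transformer Lockable Collector object
save is defined in: Lockable, Optimizer. First along the MRO is Optimizer.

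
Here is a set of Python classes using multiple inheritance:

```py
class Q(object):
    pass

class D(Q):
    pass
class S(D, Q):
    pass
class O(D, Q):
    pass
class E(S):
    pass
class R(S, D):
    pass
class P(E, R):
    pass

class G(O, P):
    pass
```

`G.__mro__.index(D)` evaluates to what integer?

L[G] = G + merge(L[O], L[P], [O P])
  take O:  [O D Q object] + [P E R S D Q object] + [O P]
  take P:  [D Q object] + [P E R S D Q object] + [P]
  take E:  [D Q object] + [E R S D Q object]
  take R:  [D Q object] + [R S D Q object]
  take S:  [D Q object] + [S D Q object]
  take D:  [D Q object] + [D Q object]
  take Q:  [Q object] + [Q object]
  take object:  [object] + [object]
MRO: G O P E R S D Q object
D sits at index 6.

6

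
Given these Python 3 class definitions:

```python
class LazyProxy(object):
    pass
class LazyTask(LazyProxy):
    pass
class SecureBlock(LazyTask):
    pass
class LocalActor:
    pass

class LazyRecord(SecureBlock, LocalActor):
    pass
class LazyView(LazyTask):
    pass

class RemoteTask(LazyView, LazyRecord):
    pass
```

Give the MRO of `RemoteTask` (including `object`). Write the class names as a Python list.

[RemoteTask, LazyView, LazyRecord, SecureBlock, LazyTask, LazyProxy, LocalActor, object]

L[RemoteTask] = RemoteTask + merge(L[LazyView], L[LazyRecord], [LazyView LazyRecord])
  take LazyView:  [LazyView LazyTask LazyProxy object] + [LazyRecord SecureBlock LazyTask LazyProxy LocalActor object] + [LazyView LazyRecord]
  take LazyRecord:  [LazyTask LazyProxy object] + [LazyRecord SecureBlock LazyTask LazyProxy LocalActor object] + [LazyRecord]
  take SecureBlock:  [LazyTask LazyProxy object] + [SecureBlock LazyTask LazyProxy LocalActor object]
  take LazyTask:  [LazyTask LazyProxy object] + [LazyTask LazyProxy LocalActor object]
  take LazyProxy:  [LazyProxy object] + [LazyProxy LocalActor object]
  take LocalActor:  [object] + [LocalActor object]
  take object:  [object] + [object]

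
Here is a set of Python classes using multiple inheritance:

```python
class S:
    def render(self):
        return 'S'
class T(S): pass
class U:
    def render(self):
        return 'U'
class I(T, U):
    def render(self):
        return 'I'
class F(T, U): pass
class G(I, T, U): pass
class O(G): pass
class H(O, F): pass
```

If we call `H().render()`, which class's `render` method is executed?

L[H] = H + merge(L[O], L[F], [O F])
  take O:  [O G I T S U object] + [F T S U object] + [O F]
  take G:  [G I T S U object] + [F T S U object] + [F]
  take I:  [I T S U object] + [F T S U object] + [F]
  take F:  [T S U object] + [F T S U object] + [F]
  take T:  [T S U object] + [T S U object]
  take S:  [S U object] + [S U object]
  take U:  [U object] + [U object]
  take object:  [object] + [object]
MRO: H O G I F T S U object
render is defined in: I, S, U. First along the MRO is I.

I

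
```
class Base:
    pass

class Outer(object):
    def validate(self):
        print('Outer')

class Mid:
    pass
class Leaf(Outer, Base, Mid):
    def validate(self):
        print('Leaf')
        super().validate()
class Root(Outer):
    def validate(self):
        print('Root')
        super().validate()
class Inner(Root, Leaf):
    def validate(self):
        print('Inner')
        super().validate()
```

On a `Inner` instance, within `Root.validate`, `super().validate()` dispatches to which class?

L[Inner] = Inner + merge(L[Root], L[Leaf], [Root Leaf])
  take Root:  [Root Outer object] + [Leaf Outer Base Mid object] + [Root Leaf]
  take Leaf:  [Outer object] + [Leaf Outer Base Mid object] + [Leaf]
  take Outer:  [Outer object] + [Outer Base Mid object]
  take Base:  [object] + [Base Mid object]
  take Mid:  [object] + [Mid object]
  take object:  [object] + [object]
MRO: Inner Root Leaf Outer Base Mid object
super() in Root.validate on a Inner instance goes to the class after Root in Inner's MRO: Leaf.

Leaf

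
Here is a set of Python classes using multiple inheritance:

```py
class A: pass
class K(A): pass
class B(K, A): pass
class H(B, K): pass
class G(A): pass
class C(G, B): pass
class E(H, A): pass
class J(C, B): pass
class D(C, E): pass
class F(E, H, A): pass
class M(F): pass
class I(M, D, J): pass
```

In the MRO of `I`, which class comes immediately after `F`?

L[I] = I + merge(L[M], L[D], L[J], [M D J])
  take M:  [M F E H B K A object] + [D C G E H B K A object] + [J C G B K A object] + [M D J]
  take F:  [F E H B K A object] + [D C G E H B K A object] + [J C G B K A object] + [D J]
  take D:  [E H B K A object] + [D C G E H B K A object] + [J C G B K A object] + [D J]
  take J:  [E H B K A object] + [C G E H B K A object] + [J C G B K A object] + [J]
  take C:  [E H B K A object] + [C G E H B K A object] + [C G B K A object]
  take G:  [E H B K A object] + [G E H B K A object] + [G B K A object]
  take E:  [E H B K A object] + [E H B K A object] + [B K A object]
  take H:  [H B K A object] + [H B K A object] + [B K A object]
  take B:  [B K A object] + [B K A object] + [B K A object]
  take K:  [K A object] + [K A object] + [K A object]
  take A:  [A object] + [A object] + [A object]
  take object:  [object] + [object] + [object]
MRO: I M F D J C G E H B K A object
F is at position 2; next is D.

D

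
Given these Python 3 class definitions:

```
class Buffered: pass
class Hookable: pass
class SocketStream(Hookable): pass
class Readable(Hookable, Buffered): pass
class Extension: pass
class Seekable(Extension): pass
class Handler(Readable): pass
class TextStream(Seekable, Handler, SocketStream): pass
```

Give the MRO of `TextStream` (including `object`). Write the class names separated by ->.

L[TextStream] = TextStream + merge(L[Seekable], L[Handler], L[SocketStream], [Seekable Handler SocketStream])
  take Seekable:  [Seekable Extension object] + [Handler Readable Hookable Buffered object] + [SocketStream Hookable object] + [Seekable Handler SocketStream]
  take Extension:  [Extension object] + [Handler Readable Hookable Buffered object] + [SocketStream Hookable object] + [Handler SocketStream]
  take Handler:  [object] + [Handler Readable Hookable Buffered object] + [SocketStream Hookable object] + [Handler SocketStream]
  take Readable:  [object] + [Readable Hookable Buffered object] + [SocketStream Hookable object] + [SocketStream]
  take SocketStream:  [object] + [Hookable Buffered object] + [SocketStream Hookable object] + [SocketStream]
  take Hookable:  [object] + [Hookable Buffered object] + [Hookable object]
  take Buffered:  [object] + [Buffered object] + [object]
  take object:  [object] + [object] + [object]

TextStream -> Seekable -> Extension -> Handler -> Readable -> SocketStream -> Hookable -> Buffered -> object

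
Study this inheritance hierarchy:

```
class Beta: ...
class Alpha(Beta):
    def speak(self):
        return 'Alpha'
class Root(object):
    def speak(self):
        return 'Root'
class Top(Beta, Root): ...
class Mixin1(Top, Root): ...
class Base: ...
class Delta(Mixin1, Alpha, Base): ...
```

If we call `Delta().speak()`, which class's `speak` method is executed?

Alpha

L[Delta] = Delta + merge(L[Mixin1], L[Alpha], L[Base], [Mixin1 Alpha Base])
  take Mixin1:  [Mixin1 Top Beta Root object] + [Alpha Beta object] + [Base object] + [Mixin1 Alpha Base]
  take Top:  [Top Beta Root object] + [Alpha Beta object] + [Base object] + [Alpha Base]
  take Alpha:  [Beta Root object] + [Alpha Beta object] + [Base object] + [Alpha Base]
  take Beta:  [Beta Root object] + [Beta object] + [Base object] + [Base]
  take Root:  [Root object] + [object] + [Base object] + [Base]
  take Base:  [object] + [object] + [Base object] + [Base]
  take object:  [object] + [object] + [object]
MRO: Delta Mixin1 Top Alpha Beta Root Base object
speak is defined in: Alpha, Root. First along the MRO is Alpha.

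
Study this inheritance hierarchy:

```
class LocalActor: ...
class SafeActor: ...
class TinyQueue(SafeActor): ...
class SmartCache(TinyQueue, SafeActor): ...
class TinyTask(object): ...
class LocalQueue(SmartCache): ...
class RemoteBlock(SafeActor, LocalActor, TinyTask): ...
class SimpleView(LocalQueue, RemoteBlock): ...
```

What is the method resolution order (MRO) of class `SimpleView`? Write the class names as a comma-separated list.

L[SimpleView] = SimpleView + merge(L[LocalQueue], L[RemoteBlock], [LocalQueue RemoteBlock])
  take LocalQueue:  [LocalQueue SmartCache TinyQueue SafeActor object] + [RemoteBlock SafeActor LocalActor TinyTask object] + [LocalQueue RemoteBlock]
  take SmartCache:  [SmartCache TinyQueue SafeActor object] + [RemoteBlock SafeActor LocalActor TinyTask object] + [RemoteBlock]
  take TinyQueue:  [TinyQueue SafeActor object] + [RemoteBlock SafeActor LocalActor TinyTask object] + [RemoteBlock]
  take RemoteBlock:  [SafeActor object] + [RemoteBlock SafeActor LocalActor TinyTask object] + [RemoteBlock]
  take SafeActor:  [SafeActor object] + [SafeActor LocalActor TinyTask object]
  take LocalActor:  [object] + [LocalActor TinyTask object]
  take TinyTask:  [object] + [TinyTask object]
  take object:  [object] + [object]

SimpleView, LocalQueue, SmartCache, TinyQueue, RemoteBlock, SafeActor, LocalActor, TinyTask, object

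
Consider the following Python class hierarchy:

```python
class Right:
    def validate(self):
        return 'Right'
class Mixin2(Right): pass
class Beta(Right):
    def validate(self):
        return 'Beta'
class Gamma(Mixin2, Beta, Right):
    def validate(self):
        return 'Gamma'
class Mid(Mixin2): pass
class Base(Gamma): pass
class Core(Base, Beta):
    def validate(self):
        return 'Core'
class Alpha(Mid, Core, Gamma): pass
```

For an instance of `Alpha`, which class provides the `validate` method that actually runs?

L[Alpha] = Alpha + merge(L[Mid], L[Core], L[Gamma], [Mid Core Gamma])
  take Mid:  [Mid Mixin2 Right object] + [Core Base Gamma Mixin2 Beta Right object] + [Gamma Mixin2 Beta Right object] + [Mid Core Gamma]
  take Core:  [Mixin2 Right object] + [Core Base Gamma Mixin2 Beta Right object] + [Gamma Mixin2 Beta Right object] + [Core Gamma]
  take Base:  [Mixin2 Right object] + [Base Gamma Mixin2 Beta Right object] + [Gamma Mixin2 Beta Right object] + [Gamma]
  take Gamma:  [Mixin2 Right object] + [Gamma Mixin2 Beta Right object] + [Gamma Mixin2 Beta Right object] + [Gamma]
  take Mixin2:  [Mixin2 Right object] + [Mixin2 Beta Right object] + [Mixin2 Beta Right object]
  take Beta:  [Right object] + [Beta Right object] + [Beta Right object]
  take Right:  [Right object] + [Right object] + [Right object]
  take object:  [object] + [object] + [object]
MRO: Alpha Mid Core Base Gamma Mixin2 Beta Right object
validate is defined in: Beta, Core, Gamma, Right. First along the MRO is Core.

Core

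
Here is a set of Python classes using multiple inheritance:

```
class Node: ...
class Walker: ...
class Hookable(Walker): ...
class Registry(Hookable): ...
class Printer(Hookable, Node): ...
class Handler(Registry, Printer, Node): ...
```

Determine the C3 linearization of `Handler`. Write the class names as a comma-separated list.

Handler, Registry, Printer, Hookable, Walker, Node, object

L[Handler] = Handler + merge(L[Registry], L[Printer], L[Node], [Registry Printer Node])
  take Registry:  [Registry Hookable Walker object] + [Printer Hookable Walker Node object] + [Node object] + [Registry Printer Node]
  take Printer:  [Hookable Walker object] + [Printer Hookable Walker Node object] + [Node object] + [Printer Node]
  take Hookable:  [Hookable Walker object] + [Hookable Walker Node object] + [Node object] + [Node]
  take Walker:  [Walker object] + [Walker Node object] + [Node object] + [Node]
  take Node:  [object] + [Node object] + [Node object] + [Node]
  take object:  [object] + [object] + [object]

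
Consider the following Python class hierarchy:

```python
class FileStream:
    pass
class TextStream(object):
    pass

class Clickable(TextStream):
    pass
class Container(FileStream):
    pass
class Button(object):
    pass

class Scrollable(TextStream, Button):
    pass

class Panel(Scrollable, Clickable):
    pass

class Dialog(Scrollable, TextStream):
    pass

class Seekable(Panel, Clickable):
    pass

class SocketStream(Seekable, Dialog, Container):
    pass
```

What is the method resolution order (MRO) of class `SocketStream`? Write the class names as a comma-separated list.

SocketStream, Seekable, Panel, Dialog, Scrollable, Clickable, TextStream, Button, Container, FileStream, object

L[SocketStream] = SocketStream + merge(L[Seekable], L[Dialog], L[Container], [Seekable Dialog Container])
  take Seekable:  [Seekable Panel Scrollable Clickable TextStream Button object] + [Dialog Scrollable TextStream Button object] + [Container FileStream object] + [Seekable Dialog Container]
  take Panel:  [Panel Scrollable Clickable TextStream Button object] + [Dialog Scrollable TextStream Button object] + [Container FileStream object] + [Dialog Container]
  take Dialog:  [Scrollable Clickable TextStream Button object] + [Dialog Scrollable TextStream Button object] + [Container FileStream object] + [Dialog Container]
  take Scrollable:  [Scrollable Clickable TextStream Button object] + [Scrollable TextStream Button object] + [Container FileStream object] + [Container]
  take Clickable:  [Clickable TextStream Button object] + [TextStream Button object] + [Container FileStream object] + [Container]
  take TextStream:  [TextStream Button object] + [TextStream Button object] + [Container FileStream object] + [Container]
  take Button:  [Button object] + [Button object] + [Container FileStream object] + [Container]
  take Container:  [object] + [object] + [Container FileStream object] + [Container]
  take FileStream:  [object] + [object] + [FileStream object]
  take object:  [object] + [object] + [object]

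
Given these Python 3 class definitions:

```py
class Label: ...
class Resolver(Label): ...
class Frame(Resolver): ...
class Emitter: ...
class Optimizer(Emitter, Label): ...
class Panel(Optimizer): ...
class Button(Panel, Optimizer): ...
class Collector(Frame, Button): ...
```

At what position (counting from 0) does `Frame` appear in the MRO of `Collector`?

L[Collector] = Collector + merge(L[Frame], L[Button], [Frame Button])
  take Frame:  [Frame Resolver Label object] + [Button Panel Optimizer Emitter Label object] + [Frame Button]
  take Resolver:  [Resolver Label object] + [Button Panel Optimizer Emitter Label object] + [Button]
  take Button:  [Label object] + [Button Panel Optimizer Emitter Label object] + [Button]
  take Panel:  [Label object] + [Panel Optimizer Emitter Label object]
  take Optimizer:  [Label object] + [Optimizer Emitter Label object]
  take Emitter:  [Label object] + [Emitter Label object]
  take Label:  [Label object] + [Label object]
  take object:  [object] + [object]
MRO: Collector Frame Resolver Button Panel Optimizer Emitter Label object
Frame sits at index 1.

1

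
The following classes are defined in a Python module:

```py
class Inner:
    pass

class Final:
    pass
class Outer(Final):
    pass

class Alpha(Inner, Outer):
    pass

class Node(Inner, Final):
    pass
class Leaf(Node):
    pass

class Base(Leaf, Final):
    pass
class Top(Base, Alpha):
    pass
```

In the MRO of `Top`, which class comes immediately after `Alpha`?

Inner

L[Top] = Top + merge(L[Base], L[Alpha], [Base Alpha])
  take Base:  [Base Leaf Node Inner Final object] + [Alpha Inner Outer Final object] + [Base Alpha]
  take Leaf:  [Leaf Node Inner Final object] + [Alpha Inner Outer Final object] + [Alpha]
  take Node:  [Node Inner Final object] + [Alpha Inner Outer Final object] + [Alpha]
  take Alpha:  [Inner Final object] + [Alpha Inner Outer Final object] + [Alpha]
  take Inner:  [Inner Final object] + [Inner Outer Final object]
  take Outer:  [Final object] + [Outer Final object]
  take Final:  [Final object] + [Final object]
  take object:  [object] + [object]
MRO: Top Base Leaf Node Alpha Inner Outer Final object
Alpha is at position 4; next is Inner.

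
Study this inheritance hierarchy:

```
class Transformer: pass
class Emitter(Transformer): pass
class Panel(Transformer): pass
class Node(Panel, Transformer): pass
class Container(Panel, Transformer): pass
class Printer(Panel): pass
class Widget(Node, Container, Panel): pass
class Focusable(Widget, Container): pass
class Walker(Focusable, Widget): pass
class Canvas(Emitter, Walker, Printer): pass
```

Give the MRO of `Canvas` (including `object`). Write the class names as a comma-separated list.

Canvas, Emitter, Walker, Focusable, Widget, Node, Container, Printer, Panel, Transformer, object

L[Canvas] = Canvas + merge(L[Emitter], L[Walker], L[Printer], [Emitter Walker Printer])
  take Emitter:  [Emitter Transformer object] + [Walker Focusable Widget Node Container Panel Transformer object] + [Printer Panel Transformer object] + [Emitter Walker Printer]
  take Walker:  [Transformer object] + [Walker Focusable Widget Node Container Panel Transformer object] + [Printer Panel Transformer object] + [Walker Printer]
  take Focusable:  [Transformer object] + [Focusable Widget Node Container Panel Transformer object] + [Printer Panel Transformer object] + [Printer]
  take Widget:  [Transformer object] + [Widget Node Container Panel Transformer object] + [Printer Panel Transformer object] + [Printer]
  take Node:  [Transformer object] + [Node Container Panel Transformer object] + [Printer Panel Transformer object] + [Printer]
  take Container:  [Transformer object] + [Container Panel Transformer object] + [Printer Panel Transformer object] + [Printer]
  take Printer:  [Transformer object] + [Panel Transformer object] + [Printer Panel Transformer object] + [Printer]
  take Panel:  [Transformer object] + [Panel Transformer object] + [Panel Transformer object]
  take Transformer:  [Transformer object] + [Transformer object] + [Transformer object]
  take object:  [object] + [object] + [object]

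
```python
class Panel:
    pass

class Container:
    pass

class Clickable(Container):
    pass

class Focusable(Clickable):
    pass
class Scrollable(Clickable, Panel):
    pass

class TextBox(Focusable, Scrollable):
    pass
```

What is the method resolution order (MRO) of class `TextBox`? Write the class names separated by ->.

TextBox -> Focusable -> Scrollable -> Clickable -> Container -> Panel -> object

L[TextBox] = TextBox + merge(L[Focusable], L[Scrollable], [Focusable Scrollable])
  take Focusable:  [Focusable Clickable Container object] + [Scrollable Clickable Container Panel object] + [Focusable Scrollable]
  take Scrollable:  [Clickable Container object] + [Scrollable Clickable Container Panel object] + [Scrollable]
  take Clickable:  [Clickable Container object] + [Clickable Container Panel object]
  take Container:  [Container object] + [Container Panel object]
  take Panel:  [object] + [Panel object]
  take object:  [object] + [object]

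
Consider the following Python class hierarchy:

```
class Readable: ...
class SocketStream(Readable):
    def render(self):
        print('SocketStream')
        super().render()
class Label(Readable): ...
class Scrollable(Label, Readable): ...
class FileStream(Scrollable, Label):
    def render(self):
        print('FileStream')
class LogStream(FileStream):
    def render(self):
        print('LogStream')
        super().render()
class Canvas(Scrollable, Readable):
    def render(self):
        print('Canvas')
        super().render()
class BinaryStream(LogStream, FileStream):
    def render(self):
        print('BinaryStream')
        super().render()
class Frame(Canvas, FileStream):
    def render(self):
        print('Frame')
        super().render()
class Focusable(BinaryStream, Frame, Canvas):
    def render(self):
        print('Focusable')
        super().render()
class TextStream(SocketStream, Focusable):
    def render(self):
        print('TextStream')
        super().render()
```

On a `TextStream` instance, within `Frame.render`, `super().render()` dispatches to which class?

Canvas

L[TextStream] = TextStream + merge(L[SocketStream], L[Focusable], [SocketStream Focusable])
  take SocketStream:  [SocketStream Readable object] + [Focusable BinaryStream LogStream Frame Canvas FileStream Scrollable Label Readable object] + [SocketStream Focusable]
  take Focusable:  [Readable object] + [Focusable BinaryStream LogStream Frame Canvas FileStream Scrollable Label Readable object] + [Focusable]
  take BinaryStream:  [Readable object] + [BinaryStream LogStream Frame Canvas FileStream Scrollable Label Readable object]
  take LogStream:  [Readable object] + [LogStream Frame Canvas FileStream Scrollable Label Readable object]
  take Frame:  [Readable object] + [Frame Canvas FileStream Scrollable Label Readable object]
  take Canvas:  [Readable object] + [Canvas FileStream Scrollable Label Readable object]
  take FileStream:  [Readable object] + [FileStream Scrollable Label Readable object]
  take Scrollable:  [Readable object] + [Scrollable Label Readable object]
  take Label:  [Readable object] + [Label Readable object]
  take Readable:  [Readable object] + [Readable object]
  take object:  [object] + [object]
MRO: TextStream SocketStream Focusable BinaryStream LogStream Frame Canvas FileStream Scrollable Label Readable object
super() in Frame.render on a TextStream instance goes to the class after Frame in TextStream's MRO: Canvas.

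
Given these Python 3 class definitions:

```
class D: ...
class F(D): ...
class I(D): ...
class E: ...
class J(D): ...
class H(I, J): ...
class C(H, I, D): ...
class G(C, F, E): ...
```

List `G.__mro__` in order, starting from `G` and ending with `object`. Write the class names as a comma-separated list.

L[G] = G + merge(L[C], L[F], L[E], [C F E])
  take C:  [C H I J D object] + [F D object] + [E object] + [C F E]
  take H:  [H I J D object] + [F D object] + [E object] + [F E]
  take I:  [I J D object] + [F D object] + [E object] + [F E]
  take J:  [J D object] + [F D object] + [E object] + [F E]
  take F:  [D object] + [F D object] + [E object] + [F E]
  take D:  [D object] + [D object] + [E object] + [E]
  take E:  [object] + [object] + [E object] + [E]
  take object:  [object] + [object] + [object]

G, C, H, I, J, F, D, E, object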